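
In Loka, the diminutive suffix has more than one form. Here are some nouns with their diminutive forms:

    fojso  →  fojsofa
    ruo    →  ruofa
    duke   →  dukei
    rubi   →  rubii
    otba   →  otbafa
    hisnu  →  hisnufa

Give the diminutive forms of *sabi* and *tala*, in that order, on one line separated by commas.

sabii, talafa

The alternation tracks the last vowel of the stem — -i when the last vowel of the stem is a front vowel (*duke*, *rubi*); -fa when the last vowel of the stem is a back vowel (*fojso*, *ruo*, *otba*, *hisnu*).
The last vowel of *sabi* is /i/, which is a front vowel, so the suffix is -i, giving *sabii*.
Since the last vowel of *tala* is /a/ (a back vowel), it takes -fa, giving *talafa*.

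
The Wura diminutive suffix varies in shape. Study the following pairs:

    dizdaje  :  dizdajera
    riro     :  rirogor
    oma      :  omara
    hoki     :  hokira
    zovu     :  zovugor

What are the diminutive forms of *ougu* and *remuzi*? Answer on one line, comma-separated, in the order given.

The suffix is conditioned by the last vowel: -gor when the last vowel of the stem is a rounded vowel (*riro*, *zovu*); -ra when the last vowel of the stem is an unrounded vowel (*dizdaje*, *oma*, *hoki*).
*ougu* — last vowel /u/ (a rounded vowel) → -gor → *ougugor*.
Since the last vowel of *remuzi* is /i/ (an unrounded vowel), it takes -ra, giving *remuzira*.

ougugor, remuzira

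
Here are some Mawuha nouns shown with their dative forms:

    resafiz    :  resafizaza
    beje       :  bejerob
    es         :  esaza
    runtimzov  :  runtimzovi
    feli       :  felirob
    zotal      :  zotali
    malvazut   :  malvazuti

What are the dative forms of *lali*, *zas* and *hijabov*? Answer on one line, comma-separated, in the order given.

Looking at the final sound of each stem: -aza when the stem ends in a sibilant (*resafiz*, *es*); -i when the stem ends in a non-sibilant consonant (*runtimzov*, *zotal*, *malvazut*); -rob when the stem ends in a vowel (*beje*, *feli*).
The final sound of *lali* is /i/, which is a vowel, so the suffix is -rob, giving *lalirob*.
*zas*: final sound = /s/, a sibilant → -aza → *zasaza*.
*hijabov* — final sound /v/ (a non-sibilant consonant) → -i → *hijabovi*.

lalirob, zasaza, hijabovi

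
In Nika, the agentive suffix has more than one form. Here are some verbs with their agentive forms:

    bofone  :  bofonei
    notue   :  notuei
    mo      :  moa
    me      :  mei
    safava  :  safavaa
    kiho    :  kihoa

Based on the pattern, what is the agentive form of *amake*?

The suffix is conditioned by the last vowel: -i when the last vowel of the stem is a front vowel (*bofone*, *notue*, *me*); -a when the last vowel of the stem is a back vowel (*mo*, *safava*, *kiho*).
The last vowel of *amake* is /e/, which is a front vowel, so the suffix is -i, giving *amakei*.

amakei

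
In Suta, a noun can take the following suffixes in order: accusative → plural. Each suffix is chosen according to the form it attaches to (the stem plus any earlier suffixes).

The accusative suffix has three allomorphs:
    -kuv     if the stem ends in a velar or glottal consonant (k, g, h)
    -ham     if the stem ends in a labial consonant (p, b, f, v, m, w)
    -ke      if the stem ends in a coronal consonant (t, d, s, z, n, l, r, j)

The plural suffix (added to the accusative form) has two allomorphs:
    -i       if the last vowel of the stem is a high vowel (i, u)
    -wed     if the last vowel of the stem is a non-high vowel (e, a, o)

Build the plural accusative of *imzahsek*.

Since the final consonant of *imzahsek* is /k/ (velar/glottal), it takes -kuv, giving *imzahsekkuv*.
The last vowel of the accusative form *imzahsekkuv* is /u/, which is a high vowel, so the plural suffix is -i, giving *imzahsekkuvi*.

imzahsekkuvi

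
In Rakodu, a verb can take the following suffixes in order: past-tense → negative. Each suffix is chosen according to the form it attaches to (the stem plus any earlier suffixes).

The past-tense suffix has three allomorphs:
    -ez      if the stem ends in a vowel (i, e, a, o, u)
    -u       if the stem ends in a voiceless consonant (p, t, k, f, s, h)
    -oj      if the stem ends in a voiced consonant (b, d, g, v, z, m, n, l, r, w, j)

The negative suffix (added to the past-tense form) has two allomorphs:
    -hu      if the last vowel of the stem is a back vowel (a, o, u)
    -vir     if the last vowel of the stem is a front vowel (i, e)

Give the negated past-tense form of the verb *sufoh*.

The final sound of *sufoh* is /h/, which is a voiceless consonant, so the past-tense suffix is -u, giving *sufohu*.
Since the last vowel of the past-tense form *sufohu* is /u/ (a back vowel), it takes -hu, giving *sufohuhu*.

sufohuhu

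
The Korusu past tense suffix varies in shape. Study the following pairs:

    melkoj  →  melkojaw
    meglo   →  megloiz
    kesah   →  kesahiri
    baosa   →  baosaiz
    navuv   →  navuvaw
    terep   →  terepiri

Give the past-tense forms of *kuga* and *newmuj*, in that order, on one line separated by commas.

The pattern is voicing of the final sound: -iri when the stem ends in a voiceless consonant (*kesah*, *terep*); -aw when the stem ends in a voiced consonant (*melkoj*, *navuv*); -iz when the stem ends in a vowel (*meglo*, *baosa*).
Since the final sound of *kuga* is /a/ (a vowel), it takes -iz, giving *kugaiz*.
Since the final sound of *newmuj* is /j/ (a voiced consonant), it takes -aw, giving *newmujaw*.

kugaiz, newmujaw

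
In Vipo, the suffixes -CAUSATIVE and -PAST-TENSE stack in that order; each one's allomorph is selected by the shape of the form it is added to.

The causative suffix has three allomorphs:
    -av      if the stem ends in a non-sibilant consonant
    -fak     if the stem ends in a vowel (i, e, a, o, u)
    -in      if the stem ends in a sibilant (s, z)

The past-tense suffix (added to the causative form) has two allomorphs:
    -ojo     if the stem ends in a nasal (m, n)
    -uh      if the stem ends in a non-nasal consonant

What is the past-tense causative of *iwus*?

*iwus*: final sound = /s/, a sibilant → -in → *iwusin*.
Since the final consonant of the causative form *iwusin* is /n/ (a nasal), it takes -ojo, giving *iwusinojo*.

iwusinojo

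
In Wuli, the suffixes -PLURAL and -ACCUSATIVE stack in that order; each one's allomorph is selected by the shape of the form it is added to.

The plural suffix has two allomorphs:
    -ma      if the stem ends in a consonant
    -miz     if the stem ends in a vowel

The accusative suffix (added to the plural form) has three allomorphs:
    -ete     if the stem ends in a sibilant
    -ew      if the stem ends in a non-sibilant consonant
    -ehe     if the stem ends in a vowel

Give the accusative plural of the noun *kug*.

The final sound of *kug* is /g/, which is a consonant, so the plural suffix is -ma, giving *kugma*.
The plural form *kugma*: final sound = /a/, a vowel → -ehe → *kugmaehe*.

kugmaehe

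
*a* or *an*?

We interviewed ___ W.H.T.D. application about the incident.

The indefinite article is chosen by the initial *sound* of the following word, not its spelling.
The initialism *W.H.T.D.* is read letter by letter; the first letter, W, is pronounced /ˈdʌbəl.juː/, which begins with a consonant sound.
So the article is *a*: We interviewed a W.H.T.D. application about the incident.

a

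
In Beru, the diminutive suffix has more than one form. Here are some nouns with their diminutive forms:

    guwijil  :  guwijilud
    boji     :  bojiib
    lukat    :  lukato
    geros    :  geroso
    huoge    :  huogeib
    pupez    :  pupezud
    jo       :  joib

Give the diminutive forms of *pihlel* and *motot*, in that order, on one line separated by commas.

The suffix is conditioned by the final sound: -o when the stem ends in a voiceless consonant (*lukat*, *geros*); -ud when the stem ends in a voiced consonant (*guwijil*, *pupez*); -ib when the stem ends in a vowel (*boji*, *huoge*, *jo*).
Since the final sound of *pihlel* is /l/ (a voiced consonant), it takes -ud, giving *pihlelud*.
*motot*: final sound = /t/, a voiceless consonant → -o → *mototo*.

pihlelud, mototo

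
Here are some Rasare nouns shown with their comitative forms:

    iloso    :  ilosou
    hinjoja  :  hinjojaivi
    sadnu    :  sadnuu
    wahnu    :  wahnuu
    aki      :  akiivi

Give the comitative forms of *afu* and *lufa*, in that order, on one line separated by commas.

The suffix is conditioned by the last vowel: -u when the last vowel of the stem is a rounded vowel (*iloso*, *sadnu*, *wahnu*); -ivi when the last vowel of the stem is an unrounded vowel (*hinjoja*, *aki*).
*afu*: last vowel = /u/, a rounded vowel → -u → *afuu*.
The last vowel of *lufa* is /a/, which is an unrounded vowel, so the suffix is -ivi, giving *lufaivi*.

afuu, lufaivi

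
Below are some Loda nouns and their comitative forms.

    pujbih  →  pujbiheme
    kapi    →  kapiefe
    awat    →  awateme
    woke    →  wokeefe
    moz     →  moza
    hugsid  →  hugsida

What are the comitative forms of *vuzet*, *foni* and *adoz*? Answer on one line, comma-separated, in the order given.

vuzeteme, foniefe, adoza

The pattern is voicing of the final sound: -eme when the stem ends in a voiceless consonant (*pujbih*, *awat*); -a when the stem ends in a voiced consonant (*moz*, *hugsid*); -efe when the stem ends in a vowel (*kapi*, *woke*).
*vuzet* — final sound /t/ (a voiceless consonant) → -eme → *vuzeteme*.
The final sound of *foni* is /i/, which is a vowel, so the suffix is -efe, giving *foniefe*.
The final sound of *adoz* is /z/, which is a voiced consonant, so the suffix is -a, giving *adoza*.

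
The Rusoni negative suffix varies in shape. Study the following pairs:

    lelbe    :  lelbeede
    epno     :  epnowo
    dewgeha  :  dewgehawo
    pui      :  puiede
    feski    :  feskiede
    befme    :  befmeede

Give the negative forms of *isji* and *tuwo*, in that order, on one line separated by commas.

The suffix is conditioned by the last vowel: -ede when the last vowel of the stem is a front vowel (*lelbe*, *pui*, *feski*, *befme*); -wo when the last vowel of the stem is a back vowel (*epno*, *dewgeha*).
The last vowel of *isji* is /i/, which is a front vowel, so the suffix is -ede, giving *isjiede*.
*tuwo* — last vowel /o/ (a back vowel) → -wo → *tuwowo*.

isjiede, tuwowo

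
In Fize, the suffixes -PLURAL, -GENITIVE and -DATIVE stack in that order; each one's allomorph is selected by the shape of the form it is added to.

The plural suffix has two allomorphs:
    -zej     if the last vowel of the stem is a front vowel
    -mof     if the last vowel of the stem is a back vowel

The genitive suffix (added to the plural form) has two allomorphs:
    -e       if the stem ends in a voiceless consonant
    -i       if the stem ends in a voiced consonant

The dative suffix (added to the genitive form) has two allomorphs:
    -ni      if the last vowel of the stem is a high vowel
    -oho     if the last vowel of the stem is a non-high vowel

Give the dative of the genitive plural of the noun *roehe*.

*roehe* — last vowel /e/ (a front vowel) → -zej → *roehezej*.
Since the final consonant of the plural form *roehezej* is /j/ (voiced), it takes -i, giving *roehezeji*.
The genitive form *roehezeji* — last vowel /i/ (a high vowel) → -ni → *roehezejini*.

roehezejini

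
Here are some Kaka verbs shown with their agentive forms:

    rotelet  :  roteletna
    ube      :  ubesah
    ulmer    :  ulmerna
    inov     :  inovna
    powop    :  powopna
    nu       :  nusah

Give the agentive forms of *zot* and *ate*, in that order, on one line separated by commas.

zotna, atesah

The pattern is consonant vs. vowel: -na when the stem ends in a consonant (*rotelet*, *ulmer*, *inov*, *powop*); -sah when the stem ends in a vowel (*ube*, *nu*).
*zot* — final sound /t/ (a consonant) → -na → *zotna*.
*ate*: final sound = /e/, a vowel → -sah → *atesah*.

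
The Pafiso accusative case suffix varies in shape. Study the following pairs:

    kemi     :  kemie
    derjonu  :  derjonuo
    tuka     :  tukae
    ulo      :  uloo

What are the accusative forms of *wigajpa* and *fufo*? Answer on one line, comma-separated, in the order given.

The pattern is rounding harmony: -o when the last vowel of the stem is a rounded vowel (*derjonu*, *ulo*); -e when the last vowel of the stem is an unrounded vowel (*kemi*, *tuka*).
*wigajpa* — last vowel /a/ (an unrounded vowel) → -e → *wigajpae*.
Since the last vowel of *fufo* is /o/ (a rounded vowel), it takes -o, giving *fufoo*.

wigajpae, fufoo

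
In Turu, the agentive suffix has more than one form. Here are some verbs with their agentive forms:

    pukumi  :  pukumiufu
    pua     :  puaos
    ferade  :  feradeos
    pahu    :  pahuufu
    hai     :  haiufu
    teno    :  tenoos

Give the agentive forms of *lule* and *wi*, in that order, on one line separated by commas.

The alternation tracks the last vowel of the stem — -ufu when the last vowel of the stem is a high vowel (*pukumi*, *pahu*, *hai*); -os when the last vowel of the stem is a non-high vowel (*pua*, *ferade*, *teno*).
*lule*: last vowel = /e/, a non-high vowel → -os → *luleos*.
*wi* — last vowel /i/ (a high vowel) → -ufu → *wiufu*.

luleos, wiufu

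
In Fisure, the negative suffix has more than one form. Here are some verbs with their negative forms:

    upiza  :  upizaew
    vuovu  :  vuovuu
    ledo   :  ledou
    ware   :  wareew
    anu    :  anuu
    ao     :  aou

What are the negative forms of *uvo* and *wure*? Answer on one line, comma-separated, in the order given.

Looking at the last vowel of each stem: -u when the last vowel of the stem is a rounded vowel (*vuovu*, *ledo*, *anu*, *ao*); -ew when the last vowel of the stem is an unrounded vowel (*upiza*, *ware*).
Since the last vowel of *uvo* is /o/ (a rounded vowel), it takes -u, giving *uvou*.
The last vowel of *wure* is /e/, which is an unrounded vowel, so the suffix is -ew, giving *wureew*.

uvou, wureew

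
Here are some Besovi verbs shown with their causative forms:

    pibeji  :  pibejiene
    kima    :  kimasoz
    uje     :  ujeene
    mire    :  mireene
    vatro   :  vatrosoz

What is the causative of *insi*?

insiene

The suffix is conditioned by the last vowel: -ene when the last vowel of the stem is a front vowel (*pibeji*, *uje*, *mire*); -soz when the last vowel of the stem is a back vowel (*kima*, *vatro*).
Since the last vowel of *insi* is /i/ (a front vowel), it takes -ene, giving *insiene*.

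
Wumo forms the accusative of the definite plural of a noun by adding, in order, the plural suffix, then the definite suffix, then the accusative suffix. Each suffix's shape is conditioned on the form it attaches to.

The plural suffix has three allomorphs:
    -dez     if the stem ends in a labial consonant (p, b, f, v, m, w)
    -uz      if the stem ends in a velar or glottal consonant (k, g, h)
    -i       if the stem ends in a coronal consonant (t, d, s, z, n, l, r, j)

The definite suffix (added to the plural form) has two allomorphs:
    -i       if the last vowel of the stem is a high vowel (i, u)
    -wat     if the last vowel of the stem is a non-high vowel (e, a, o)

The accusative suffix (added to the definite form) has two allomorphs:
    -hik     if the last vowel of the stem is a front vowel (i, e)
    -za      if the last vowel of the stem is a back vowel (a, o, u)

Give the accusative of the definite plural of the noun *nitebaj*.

nitebajiihik

*nitebaj*: final consonant = /j/, coronal → -i → *nitebaji*.
The last vowel of the plural form *nitebaji* is /i/, which is a high vowel, so the definite suffix is -i, giving *nitebajii*.
The last vowel of the definite form *nitebajii* is /i/, which is a front vowel, so the accusative suffix is -hik, giving *nitebajiihik*.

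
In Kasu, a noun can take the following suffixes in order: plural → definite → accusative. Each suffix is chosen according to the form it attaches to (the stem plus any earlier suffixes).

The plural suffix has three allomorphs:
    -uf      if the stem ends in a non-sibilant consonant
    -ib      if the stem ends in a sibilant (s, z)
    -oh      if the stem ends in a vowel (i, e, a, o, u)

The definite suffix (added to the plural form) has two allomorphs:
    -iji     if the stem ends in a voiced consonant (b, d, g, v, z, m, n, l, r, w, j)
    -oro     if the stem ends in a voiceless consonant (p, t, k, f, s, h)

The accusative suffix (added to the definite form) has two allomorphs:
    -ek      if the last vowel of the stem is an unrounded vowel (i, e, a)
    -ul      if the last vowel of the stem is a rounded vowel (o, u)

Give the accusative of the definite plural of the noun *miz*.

mizibijiek

*miz* — final sound /z/ (a sibilant) → -ib → *mizib*.
The plural form *mizib*: final consonant = /b/, voiced → -iji → *mizibiji*.
Since the last vowel of the definite form *mizibiji* is /i/ (an unrounded vowel), it takes -ek, giving *mizibijiek*.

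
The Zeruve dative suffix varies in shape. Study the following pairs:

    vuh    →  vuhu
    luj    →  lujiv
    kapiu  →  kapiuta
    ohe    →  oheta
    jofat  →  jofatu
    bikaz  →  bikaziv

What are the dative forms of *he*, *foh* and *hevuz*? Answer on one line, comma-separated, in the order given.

heta, fohu, hevuziv

The alternation tracks the final sound of the stem — -u when the stem ends in a voiceless consonant (*vuh*, *jofat*); -iv when the stem ends in a voiced consonant (*luj*, *bikaz*); -ta when the stem ends in a vowel (*kapiu*, *ohe*).
The final sound of *he* is /e/, which is a vowel, so the suffix is -ta, giving *heta*.
The final sound of *foh* is /h/, which is a voiceless consonant, so the suffix is -u, giving *fohu*.
*hevuz*: final sound = /z/, a voiced consonant → -iv → *hevuziv*.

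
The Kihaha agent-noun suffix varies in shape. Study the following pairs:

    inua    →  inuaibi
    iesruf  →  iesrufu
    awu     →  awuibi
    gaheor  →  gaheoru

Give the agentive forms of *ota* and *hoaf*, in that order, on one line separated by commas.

The suffix is conditioned by the final sound: -u when the stem ends in a consonant (*iesruf*, *gaheor*); -ibi when the stem ends in a vowel (*inua*, *awu*).
Since the final sound of *ota* is /a/ (a vowel), it takes -ibi, giving *otaibi*.
The final sound of *hoaf* is /f/, which is a consonant, so the suffix is -u, giving *hoafu*.

otaibi, hoafu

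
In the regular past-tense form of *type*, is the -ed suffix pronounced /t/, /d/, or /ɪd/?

/t/

The stem *type* ends in a voiceless consonant other than /t/.
The -ed suffix is realized as /ɪd/ after /t, d/; as /t/ after other voiceless consonants; and as /d/ after other voiced sounds.
So -ed on *type* is pronounced /t/.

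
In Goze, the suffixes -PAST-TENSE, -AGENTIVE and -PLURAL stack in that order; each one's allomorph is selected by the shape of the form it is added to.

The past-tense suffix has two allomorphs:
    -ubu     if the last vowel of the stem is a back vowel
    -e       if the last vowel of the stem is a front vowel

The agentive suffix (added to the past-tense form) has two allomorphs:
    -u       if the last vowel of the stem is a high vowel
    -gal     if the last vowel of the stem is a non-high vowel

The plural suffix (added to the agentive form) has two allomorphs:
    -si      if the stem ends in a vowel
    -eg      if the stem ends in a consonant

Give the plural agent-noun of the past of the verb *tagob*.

*tagob*: last vowel = /o/, a back vowel → -ubu → *tagobubu*.
Since the last vowel of the past-tense form *tagobubu* is /u/ (a high vowel), it takes -u, giving *tagobubuu*.
The agentive form *tagobubuu* — final sound /u/ (a vowel) → -si → *tagobubuusi*.

tagobubuusi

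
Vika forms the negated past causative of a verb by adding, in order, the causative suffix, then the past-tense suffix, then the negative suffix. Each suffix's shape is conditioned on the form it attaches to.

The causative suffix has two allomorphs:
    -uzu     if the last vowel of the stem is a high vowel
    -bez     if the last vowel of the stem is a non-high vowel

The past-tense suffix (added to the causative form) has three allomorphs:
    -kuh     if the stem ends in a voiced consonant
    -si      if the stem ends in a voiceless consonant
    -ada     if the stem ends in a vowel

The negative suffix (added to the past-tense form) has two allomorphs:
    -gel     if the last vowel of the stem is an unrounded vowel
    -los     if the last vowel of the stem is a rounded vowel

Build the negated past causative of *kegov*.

Since the last vowel of *kegov* is /o/ (a non-high vowel), it takes -bez, giving *kegovbez*.
The causative form *kegovbez*: final sound = /z/, a voiced consonant → -kuh → *kegovbezkuh*.
The last vowel of the past-tense form *kegovbezkuh* is /u/, which is a rounded vowel, so the negative suffix is -los, giving *kegovbezkuhlos*.

kegovbezkuhlos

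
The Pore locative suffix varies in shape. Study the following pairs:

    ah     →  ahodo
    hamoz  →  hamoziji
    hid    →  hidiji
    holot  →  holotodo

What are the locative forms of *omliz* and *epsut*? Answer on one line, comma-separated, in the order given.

The pattern is voicing of the final consonant: -odo when the stem ends in a voiceless consonant (*ah*, *holot*); -iji when the stem ends in a voiced consonant (*hamoz*, *hid*).
Since the final consonant of *omliz* is /z/ (voiced), it takes -iji, giving *omliziji*.
*epsut* — final consonant /t/ (voiceless) → -odo → *epsutodo*.

omliziji, epsutodo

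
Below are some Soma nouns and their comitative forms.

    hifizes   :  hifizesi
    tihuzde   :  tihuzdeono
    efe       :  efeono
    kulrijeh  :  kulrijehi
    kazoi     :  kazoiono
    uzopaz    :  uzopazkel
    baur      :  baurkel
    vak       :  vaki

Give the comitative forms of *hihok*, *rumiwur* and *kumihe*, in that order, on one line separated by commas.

The pattern is voicing of the final sound: -i when the stem ends in a voiceless consonant (*hifizes*, *kulrijeh*, *vak*); -kel when the stem ends in a voiced consonant (*uzopaz*, *baur*); -ono when the stem ends in a vowel (*tihuzde*, *efe*, *kazoi*).
Since the final sound of *hihok* is /k/ (a voiceless consonant), it takes -i, giving *hihoki*.
The final sound of *rumiwur* is /r/, which is a voiced consonant, so the suffix is -kel, giving *rumiwurkel*.
*kumihe*: final sound = /e/, a vowel → -ono → *kumiheono*.

hihoki, rumiwurkel, kumiheono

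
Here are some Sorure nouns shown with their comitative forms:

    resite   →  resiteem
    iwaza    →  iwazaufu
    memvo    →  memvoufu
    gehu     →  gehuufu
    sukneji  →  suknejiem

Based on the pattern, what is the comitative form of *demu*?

The pattern is front/back vowel harmony: -em when the last vowel of the stem is a front vowel (*resite*, *sukneji*); -ufu when the last vowel of the stem is a back vowel (*iwaza*, *memvo*, *gehu*).
*demu*: last vowel = /u/, a back vowel → -ufu → *demuufu*.

demuufu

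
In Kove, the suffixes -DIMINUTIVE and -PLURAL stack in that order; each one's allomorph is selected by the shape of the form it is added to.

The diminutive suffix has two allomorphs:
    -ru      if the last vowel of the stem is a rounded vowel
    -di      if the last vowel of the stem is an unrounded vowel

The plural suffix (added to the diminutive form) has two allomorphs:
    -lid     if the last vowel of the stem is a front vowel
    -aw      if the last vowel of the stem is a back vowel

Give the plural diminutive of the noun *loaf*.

loafdilid

*loaf*: last vowel = /a/, an unrounded vowel → -di → *loafdi*.
The diminutive form *loafdi* — last vowel /i/ (a front vowel) → -lid → *loafdilid*.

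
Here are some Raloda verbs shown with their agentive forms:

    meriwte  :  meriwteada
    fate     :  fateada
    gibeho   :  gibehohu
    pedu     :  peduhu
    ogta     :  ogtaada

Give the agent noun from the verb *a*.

The alternation tracks the last vowel of the stem — -hu when the last vowel of the stem is a rounded vowel (*gibeho*, *pedu*); -ada when the last vowel of the stem is an unrounded vowel (*meriwte*, *fate*, *ogta*).
*a* — last vowel /a/ (an unrounded vowel) → -ada → *aada*.

aada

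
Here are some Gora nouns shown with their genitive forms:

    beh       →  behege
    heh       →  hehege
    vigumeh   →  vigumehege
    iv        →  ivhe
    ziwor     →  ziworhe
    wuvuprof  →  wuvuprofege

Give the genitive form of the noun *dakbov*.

dakbovhe

Looking at the final consonant of each stem: -ege when the stem ends in a voiceless consonant (*beh*, *heh*, *vigumeh*, *wuvuprof*); -he when the stem ends in a voiced consonant (*iv*, *ziwor*).
Since the final consonant of *dakbov* is /v/ (voiced), it takes -he, giving *dakbovhe*.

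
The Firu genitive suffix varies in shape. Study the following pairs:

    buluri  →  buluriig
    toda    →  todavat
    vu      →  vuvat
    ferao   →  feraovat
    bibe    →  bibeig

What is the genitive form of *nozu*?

Looking at the last vowel of each stem: -ig when the last vowel of the stem is a front vowel (*buluri*, *bibe*); -vat when the last vowel of the stem is a back vowel (*toda*, *vu*, *ferao*).
Since the last vowel of *nozu* is /u/ (a back vowel), it takes -vat, giving *nozuvat*.

nozuvat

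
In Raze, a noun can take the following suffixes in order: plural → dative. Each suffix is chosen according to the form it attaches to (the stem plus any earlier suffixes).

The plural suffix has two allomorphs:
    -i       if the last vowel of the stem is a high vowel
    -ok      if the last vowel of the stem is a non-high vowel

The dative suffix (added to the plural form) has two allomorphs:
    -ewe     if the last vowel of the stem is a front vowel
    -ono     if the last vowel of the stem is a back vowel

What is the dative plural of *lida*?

The last vowel of *lida* is /a/, which is a non-high vowel, so the plural suffix is -ok, giving *lidaok*.
The last vowel of the plural form *lidaok* is /o/, which is a back vowel, so the dative suffix is -ono, giving *lidaokono*.

lidaokono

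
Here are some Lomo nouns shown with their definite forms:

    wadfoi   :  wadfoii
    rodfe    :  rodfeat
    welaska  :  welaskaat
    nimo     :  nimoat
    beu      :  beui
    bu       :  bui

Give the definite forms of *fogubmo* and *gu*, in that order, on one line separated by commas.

fogubmoat, gui

The pattern is height harmony: -i when the last vowel of the stem is a high vowel (*wadfoi*, *beu*, *bu*); -at when the last vowel of the stem is a non-high vowel (*rodfe*, *welaska*, *nimo*).
*fogubmo* — last vowel /o/ (a non-high vowel) → -at → *fogubmoat*.
*gu* — last vowel /u/ (a high vowel) → -i → *gui*.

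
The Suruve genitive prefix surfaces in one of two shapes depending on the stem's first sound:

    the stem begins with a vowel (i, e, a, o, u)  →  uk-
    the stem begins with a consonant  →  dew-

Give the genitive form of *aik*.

ukaik

*aik*: first sound = /a/, a vowel → uk- → *ukaik*.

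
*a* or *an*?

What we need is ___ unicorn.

a

The indefinite article is chosen by the initial *sound* of the following word, not its spelling.
*unicorn* begins with the sound /juː/ (u pronounced /juː/) — a consonant sound.
So the article is *a*: What we need is a unicorn.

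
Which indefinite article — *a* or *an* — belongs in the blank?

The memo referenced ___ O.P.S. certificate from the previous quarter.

an

The indefinite article is chosen by the initial *sound* of the following word, not its spelling.
The initialism *O.P.S.* is read letter by letter; the first letter, O, is pronounced /oʊ/, which begins with a vowel sound.
So the article is *an*: The memo referenced an O.P.S. certificate from the previous quarter.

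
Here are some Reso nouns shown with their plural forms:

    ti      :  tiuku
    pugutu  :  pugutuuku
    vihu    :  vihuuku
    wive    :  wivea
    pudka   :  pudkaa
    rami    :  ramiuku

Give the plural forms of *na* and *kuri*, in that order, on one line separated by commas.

Looking at the last vowel of each stem: -uku when the last vowel of the stem is a high vowel (*ti*, *pugutu*, *vihu*, *rami*); -a when the last vowel of the stem is a non-high vowel (*wive*, *pudka*).
*na* — last vowel /a/ (a non-high vowel) → -a → *naa*.
The last vowel of *kuri* is /i/, which is a high vowel, so the suffix is -uku, giving *kuriuku*.

naa, kuriuku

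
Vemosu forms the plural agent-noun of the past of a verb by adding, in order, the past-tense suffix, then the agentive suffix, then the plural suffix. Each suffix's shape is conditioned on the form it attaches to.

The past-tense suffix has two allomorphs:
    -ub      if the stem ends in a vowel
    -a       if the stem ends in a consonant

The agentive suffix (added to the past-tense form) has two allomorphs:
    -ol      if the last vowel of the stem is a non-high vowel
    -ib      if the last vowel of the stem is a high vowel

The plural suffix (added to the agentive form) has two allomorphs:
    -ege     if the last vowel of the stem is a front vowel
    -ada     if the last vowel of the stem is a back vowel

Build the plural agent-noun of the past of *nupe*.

nupeubibege

Since the final sound of *nupe* is /e/ (a vowel), it takes -ub, giving *nupeub*.
The past-tense form *nupeub* — last vowel /u/ (a high vowel) → -ib → *nupeubib*.
Since the last vowel of the agentive form *nupeubib* is /i/ (a front vowel), it takes -ege, giving *nupeubibege*.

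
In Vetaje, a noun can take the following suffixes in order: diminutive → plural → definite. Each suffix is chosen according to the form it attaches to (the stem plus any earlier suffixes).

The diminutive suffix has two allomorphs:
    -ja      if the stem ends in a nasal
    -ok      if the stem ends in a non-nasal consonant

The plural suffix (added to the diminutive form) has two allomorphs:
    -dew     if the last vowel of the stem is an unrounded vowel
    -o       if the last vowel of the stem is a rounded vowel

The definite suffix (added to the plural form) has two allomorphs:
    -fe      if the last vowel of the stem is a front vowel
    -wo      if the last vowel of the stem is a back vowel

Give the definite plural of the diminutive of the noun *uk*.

ukokowo

Since the final consonant of *uk* is /k/ (non-nasal), it takes -ok, giving *ukok*.
The last vowel of the diminutive form *ukok* is /o/, which is a rounded vowel, so the plural suffix is -o, giving *ukoko*.
Since the last vowel of the plural form *ukoko* is /o/ (a back vowel), it takes -wo, giving *ukokowo*.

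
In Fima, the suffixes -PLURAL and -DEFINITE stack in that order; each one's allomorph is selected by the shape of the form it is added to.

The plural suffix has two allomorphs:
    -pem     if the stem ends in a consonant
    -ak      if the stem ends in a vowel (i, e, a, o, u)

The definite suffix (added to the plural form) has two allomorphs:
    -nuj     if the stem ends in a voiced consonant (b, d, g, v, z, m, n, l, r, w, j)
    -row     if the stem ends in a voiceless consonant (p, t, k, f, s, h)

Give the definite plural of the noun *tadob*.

tadobpemnuj

*tadob* — final sound /b/ (a consonant) → -pem → *tadobpem*.
The final consonant of the plural form *tadobpem* is /m/, which is voiced, so the definite suffix is -nuj, giving *tadobpemnuj*.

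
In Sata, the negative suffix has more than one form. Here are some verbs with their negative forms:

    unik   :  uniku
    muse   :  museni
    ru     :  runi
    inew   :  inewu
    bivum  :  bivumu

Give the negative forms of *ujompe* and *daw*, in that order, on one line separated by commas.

The suffix is conditioned by the final sound: -u when the stem ends in a consonant (*unik*, *inew*, *bivum*); -ni when the stem ends in a vowel (*muse*, *ru*).
Since the final sound of *ujompe* is /e/ (a vowel), it takes -ni, giving *ujompeni*.
*daw*: final sound = /w/, a consonant → -u → *dawu*.

ujompeni, dawu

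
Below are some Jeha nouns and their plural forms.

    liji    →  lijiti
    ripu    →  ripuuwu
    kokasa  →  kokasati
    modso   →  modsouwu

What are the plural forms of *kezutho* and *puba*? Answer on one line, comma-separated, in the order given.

kezuthouwu, pubati

The pattern is rounding harmony: -uwu when the last vowel of the stem is a rounded vowel (*ripu*, *modso*); -ti when the last vowel of the stem is an unrounded vowel (*liji*, *kokasa*).
The last vowel of *kezutho* is /o/, which is a rounded vowel, so the suffix is -uwu, giving *kezuthouwu*.
The last vowel of *puba* is /a/, which is an unrounded vowel, so the suffix is -ti, giving *pubati*.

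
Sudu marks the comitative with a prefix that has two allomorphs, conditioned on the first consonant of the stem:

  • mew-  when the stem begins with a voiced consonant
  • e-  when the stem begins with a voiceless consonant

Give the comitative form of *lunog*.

The first consonant of *lunog* is /l/, which is voiced, so the prefix is mew-, giving *mewlunog*.

mewlunog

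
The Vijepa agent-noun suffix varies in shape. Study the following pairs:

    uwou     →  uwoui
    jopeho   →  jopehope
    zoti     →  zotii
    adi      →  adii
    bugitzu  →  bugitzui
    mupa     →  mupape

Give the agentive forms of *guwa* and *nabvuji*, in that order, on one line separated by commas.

guwape, nabvujii

The alternation tracks the last vowel of the stem — -i when the last vowel of the stem is a high vowel (*uwou*, *zoti*, *adi*, *bugitzu*); -pe when the last vowel of the stem is a non-high vowel (*jopeho*, *mupa*).
Since the last vowel of *guwa* is /a/ (a non-high vowel), it takes -pe, giving *guwape*.
*nabvuji*: last vowel = /i/, a high vowel → -i → *nabvujii*.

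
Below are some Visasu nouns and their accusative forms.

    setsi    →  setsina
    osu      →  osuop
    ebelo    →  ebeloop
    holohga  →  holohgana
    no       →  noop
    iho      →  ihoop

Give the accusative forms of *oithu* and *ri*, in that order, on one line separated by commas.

oithuop, rina

The alternation tracks the last vowel of the stem — -op when the last vowel of the stem is a rounded vowel (*osu*, *ebelo*, *no*, *iho*); -na when the last vowel of the stem is an unrounded vowel (*setsi*, *holohga*).
*oithu* — last vowel /u/ (a rounded vowel) → -op → *oithuop*.
Since the last vowel of *ri* is /i/ (an unrounded vowel), it takes -na, giving *rina*.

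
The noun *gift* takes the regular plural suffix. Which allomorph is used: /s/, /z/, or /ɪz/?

The stem *gift* ends in a voiceless non-sibilant consonant.
The plural suffix surfaces as /ɪz/ after sibilants, /s/ after other voiceless consonants, and /z/ after other voiced sounds.
So the plural -s on *gift* is pronounced /s/.

/s/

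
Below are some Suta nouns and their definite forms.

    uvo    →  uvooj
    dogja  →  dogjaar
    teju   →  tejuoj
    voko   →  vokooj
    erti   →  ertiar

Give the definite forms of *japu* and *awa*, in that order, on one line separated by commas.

japuoj, awaar

Looking at the last vowel of each stem: -oj when the last vowel of the stem is a rounded vowel (*uvo*, *teju*, *voko*); -ar when the last vowel of the stem is an unrounded vowel (*dogja*, *erti*).
*japu*: last vowel = /u/, a rounded vowel → -oj → *japuoj*.
The last vowel of *awa* is /a/, which is an unrounded vowel, so the suffix is -ar, giving *awaar*.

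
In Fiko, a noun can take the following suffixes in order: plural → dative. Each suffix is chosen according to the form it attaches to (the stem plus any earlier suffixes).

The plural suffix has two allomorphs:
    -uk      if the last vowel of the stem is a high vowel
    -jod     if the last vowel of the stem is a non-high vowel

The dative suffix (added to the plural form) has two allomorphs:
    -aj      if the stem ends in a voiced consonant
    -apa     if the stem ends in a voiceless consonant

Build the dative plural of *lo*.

lojodaj

Since the last vowel of *lo* is /o/ (a non-high vowel), it takes -jod, giving *lojod*.
Since the final consonant of the plural form *lojod* is /d/ (voiced), it takes -aj, giving *lojodaj*.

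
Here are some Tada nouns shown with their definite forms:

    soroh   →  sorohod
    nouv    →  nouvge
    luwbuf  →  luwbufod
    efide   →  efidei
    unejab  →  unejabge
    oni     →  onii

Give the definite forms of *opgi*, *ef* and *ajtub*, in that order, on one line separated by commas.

Looking at the final sound of each stem: -od when the stem ends in a voiceless consonant (*soroh*, *luwbuf*); -ge when the stem ends in a voiced consonant (*nouv*, *unejab*); -i when the stem ends in a vowel (*efide*, *oni*).
The final sound of *opgi* is /i/, which is a vowel, so the suffix is -i, giving *opgii*.
Since the final sound of *ef* is /f/ (a voiceless consonant), it takes -od, giving *efod*.
The final sound of *ajtub* is /b/, which is a voiced consonant, so the suffix is -ge, giving *ajtubge*.

opgii, efod, ajtubge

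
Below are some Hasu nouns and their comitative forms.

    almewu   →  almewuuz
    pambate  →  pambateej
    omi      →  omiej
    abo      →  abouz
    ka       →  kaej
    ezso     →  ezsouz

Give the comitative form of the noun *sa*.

The suffix is conditioned by the last vowel: -uz when the last vowel of the stem is a rounded vowel (*almewu*, *abo*, *ezso*); -ej when the last vowel of the stem is an unrounded vowel (*pambate*, *omi*, *ka*).
The last vowel of *sa* is /a/, which is an unrounded vowel, so the suffix is -ej, giving *saej*.

saej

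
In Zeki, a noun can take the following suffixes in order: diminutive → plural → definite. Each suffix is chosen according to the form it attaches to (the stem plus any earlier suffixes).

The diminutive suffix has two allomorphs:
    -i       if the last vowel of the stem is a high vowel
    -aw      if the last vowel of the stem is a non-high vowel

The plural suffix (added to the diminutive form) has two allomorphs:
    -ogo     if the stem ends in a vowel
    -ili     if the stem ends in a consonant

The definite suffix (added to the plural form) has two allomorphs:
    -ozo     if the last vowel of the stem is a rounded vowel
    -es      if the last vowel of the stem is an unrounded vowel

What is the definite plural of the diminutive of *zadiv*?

*zadiv* — last vowel /i/ (a high vowel) → -i → *zadivi*.
The diminutive form *zadivi* — final sound /i/ (a vowel) → -ogo → *zadiviogo*.
The last vowel of the plural form *zadiviogo* is /o/, which is a rounded vowel, so the definite suffix is -ozo, giving *zadiviogoozo*.

zadiviogoozo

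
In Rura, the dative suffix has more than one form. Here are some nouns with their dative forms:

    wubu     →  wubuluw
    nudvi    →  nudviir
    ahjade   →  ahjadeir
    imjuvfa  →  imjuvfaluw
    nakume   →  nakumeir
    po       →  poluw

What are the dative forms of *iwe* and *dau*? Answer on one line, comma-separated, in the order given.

The alternation tracks the last vowel of the stem — -ir when the last vowel of the stem is a front vowel (*nudvi*, *ahjade*, *nakume*); -luw when the last vowel of the stem is a back vowel (*wubu*, *imjuvfa*, *po*).
*iwe* — last vowel /e/ (a front vowel) → -ir → *iweir*.
*dau* — last vowel /u/ (a back vowel) → -luw → *dauluw*.

iweir, dauluw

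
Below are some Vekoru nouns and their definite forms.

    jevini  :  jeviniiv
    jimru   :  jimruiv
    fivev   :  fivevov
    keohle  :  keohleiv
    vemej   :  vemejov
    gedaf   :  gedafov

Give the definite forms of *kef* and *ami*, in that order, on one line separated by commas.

The suffix is conditioned by the final sound: -ov when the stem ends in a consonant (*fivev*, *vemej*, *gedaf*); -iv when the stem ends in a vowel (*jevini*, *jimru*, *keohle*).
*kef* — final sound /f/ (a consonant) → -ov → *kefov*.
Since the final sound of *ami* is /i/ (a vowel), it takes -iv, giving *amiiv*.

kefov, amiiv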